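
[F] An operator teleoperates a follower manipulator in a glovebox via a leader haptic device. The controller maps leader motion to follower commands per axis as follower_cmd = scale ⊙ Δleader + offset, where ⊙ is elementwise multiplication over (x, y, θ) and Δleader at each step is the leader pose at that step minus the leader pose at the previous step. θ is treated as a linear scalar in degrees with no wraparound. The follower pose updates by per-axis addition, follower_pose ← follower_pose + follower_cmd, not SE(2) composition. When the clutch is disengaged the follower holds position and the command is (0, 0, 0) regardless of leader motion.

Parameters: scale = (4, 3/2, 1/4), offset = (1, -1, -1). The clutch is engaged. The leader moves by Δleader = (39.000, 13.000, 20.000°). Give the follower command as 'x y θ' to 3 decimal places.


axis x: 4·39.000 + 1 = 157.000
axis y: 3/2·13.000 + -1 = 18.500
axis θ: 1/4·20.000 + -1 = 4.000

157.000 18.500 4.000


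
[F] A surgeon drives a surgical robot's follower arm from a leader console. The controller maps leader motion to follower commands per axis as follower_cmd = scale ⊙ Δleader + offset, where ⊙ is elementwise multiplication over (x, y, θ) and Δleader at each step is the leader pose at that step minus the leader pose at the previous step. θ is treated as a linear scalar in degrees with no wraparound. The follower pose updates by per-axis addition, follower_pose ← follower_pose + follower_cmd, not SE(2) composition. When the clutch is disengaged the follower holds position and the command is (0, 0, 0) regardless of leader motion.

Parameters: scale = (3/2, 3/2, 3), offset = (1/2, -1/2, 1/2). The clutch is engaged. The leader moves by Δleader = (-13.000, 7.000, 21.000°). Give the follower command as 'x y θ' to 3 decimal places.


-19.000 10.000 63.500

axis x: 3/2·-13.000 + 1/2 = -19.000
axis y: 3/2·7.000 + -1/2 = 10.000
axis θ: 3·21.000 + 1/2 = 63.500


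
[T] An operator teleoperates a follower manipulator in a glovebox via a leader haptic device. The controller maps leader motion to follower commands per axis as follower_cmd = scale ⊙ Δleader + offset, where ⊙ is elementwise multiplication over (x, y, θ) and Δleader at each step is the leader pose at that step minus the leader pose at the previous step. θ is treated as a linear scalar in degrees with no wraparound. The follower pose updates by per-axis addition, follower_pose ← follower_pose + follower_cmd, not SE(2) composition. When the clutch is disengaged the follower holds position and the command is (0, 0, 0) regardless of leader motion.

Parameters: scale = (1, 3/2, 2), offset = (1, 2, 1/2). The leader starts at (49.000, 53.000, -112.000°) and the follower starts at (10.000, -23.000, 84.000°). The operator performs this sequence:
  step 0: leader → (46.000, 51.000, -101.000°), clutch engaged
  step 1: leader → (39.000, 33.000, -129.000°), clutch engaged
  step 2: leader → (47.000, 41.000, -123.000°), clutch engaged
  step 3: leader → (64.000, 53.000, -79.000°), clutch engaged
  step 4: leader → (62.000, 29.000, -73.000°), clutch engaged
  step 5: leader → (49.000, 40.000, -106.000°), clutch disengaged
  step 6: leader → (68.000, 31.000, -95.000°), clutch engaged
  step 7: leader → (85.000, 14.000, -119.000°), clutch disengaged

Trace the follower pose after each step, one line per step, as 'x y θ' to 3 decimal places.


8.000 -24.000 106.500
2.000 -49.000 51.000
11.000 -35.000 63.500
29.000 -15.000 152.000
28.000 -49.000 164.500
28.000 -49.000 164.500
48.000 -60.500 187.000
48.000 -60.500 187.000

step 0: Δleader=(-3.000, -2.000, 11.000°), engaged; cmd=(-2.000, -1.000, 22.500°) → follower=(8.000, -24.000, 106.500°)
step 1: Δleader=(-7.000, -18.000, -28.000°), engaged; cmd=(-6.000, -25.000, -55.500°) → follower=(2.000, -49.000, 51.000°)
step 2: Δleader=(8.000, 8.000, 6.000°), engaged; cmd=(9.000, 14.000, 12.500°) → follower=(11.000, -35.000, 63.500°)
step 3: Δleader=(17.000, 12.000, 44.000°), engaged; cmd=(18.000, 20.000, 88.500°) → follower=(29.000, -15.000, 152.000°)
step 4: Δleader=(-2.000, -24.000, 6.000°), engaged; cmd=(-1.000, -34.000, 12.500°) → follower=(28.000, -49.000, 164.500°)
step 5: Δleader=(-13.000, 11.000, -33.000°), disengaged; cmd=(0,0,0) → follower holds at (28.000, -49.000, 164.500°)
step 6: Δleader=(19.000, -9.000, 11.000°), engaged; cmd=(20.000, -11.500, 22.500°) → follower=(48.000, -60.500, 187.000°)
step 7: Δleader=(17.000, -17.000, -24.000°), disengaged; cmd=(0,0,0) → follower holds at (48.000, -60.500, 187.000°)


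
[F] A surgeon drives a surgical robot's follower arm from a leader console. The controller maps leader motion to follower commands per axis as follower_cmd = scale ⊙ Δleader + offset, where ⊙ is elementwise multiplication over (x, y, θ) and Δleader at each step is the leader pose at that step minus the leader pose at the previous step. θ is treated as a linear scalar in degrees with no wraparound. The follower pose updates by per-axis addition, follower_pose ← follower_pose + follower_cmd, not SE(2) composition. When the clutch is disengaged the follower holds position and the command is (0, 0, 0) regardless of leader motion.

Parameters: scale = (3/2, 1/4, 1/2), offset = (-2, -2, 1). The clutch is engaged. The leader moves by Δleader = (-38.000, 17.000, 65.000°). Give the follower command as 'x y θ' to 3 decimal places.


-59.000 2.250 33.500

axis x: 3/2·-38.000 + -2 = -59.000
axis y: 1/4·17.000 + -2 = 2.250
axis θ: 1/2·65.000 + 1 = 33.500


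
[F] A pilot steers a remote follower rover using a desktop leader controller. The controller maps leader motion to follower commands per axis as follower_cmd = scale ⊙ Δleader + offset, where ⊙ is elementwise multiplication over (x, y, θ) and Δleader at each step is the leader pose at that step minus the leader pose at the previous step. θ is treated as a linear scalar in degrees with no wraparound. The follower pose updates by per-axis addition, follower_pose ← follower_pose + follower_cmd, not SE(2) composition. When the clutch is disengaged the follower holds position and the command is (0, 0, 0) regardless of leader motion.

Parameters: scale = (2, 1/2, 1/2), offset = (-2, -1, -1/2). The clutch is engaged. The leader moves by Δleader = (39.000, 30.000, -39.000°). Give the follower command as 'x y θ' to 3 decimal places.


76.000 14.000 -20.000

axis x: 2·39.000 + -2 = 76.000
axis y: 1/2·30.000 + -1 = 14.000
axis θ: 1/2·-39.000 + -1/2 = -20.000


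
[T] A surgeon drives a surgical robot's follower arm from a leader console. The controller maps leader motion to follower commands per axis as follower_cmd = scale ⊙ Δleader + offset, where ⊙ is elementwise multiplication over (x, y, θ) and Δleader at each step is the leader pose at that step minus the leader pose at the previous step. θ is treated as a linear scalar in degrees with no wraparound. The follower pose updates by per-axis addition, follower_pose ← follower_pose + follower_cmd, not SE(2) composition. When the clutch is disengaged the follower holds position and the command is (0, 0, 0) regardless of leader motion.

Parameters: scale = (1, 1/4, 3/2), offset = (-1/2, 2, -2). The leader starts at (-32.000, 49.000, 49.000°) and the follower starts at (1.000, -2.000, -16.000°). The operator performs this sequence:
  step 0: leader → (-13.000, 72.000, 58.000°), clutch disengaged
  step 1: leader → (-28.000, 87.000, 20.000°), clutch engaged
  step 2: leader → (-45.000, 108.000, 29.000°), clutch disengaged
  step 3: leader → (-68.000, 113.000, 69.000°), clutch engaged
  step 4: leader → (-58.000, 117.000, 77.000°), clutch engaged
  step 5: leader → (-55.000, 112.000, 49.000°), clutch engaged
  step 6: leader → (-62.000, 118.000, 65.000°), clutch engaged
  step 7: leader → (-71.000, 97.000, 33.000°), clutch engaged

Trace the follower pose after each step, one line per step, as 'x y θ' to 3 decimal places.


step 0: Δleader=(19.000, 23.000, 9.000°), disengaged; cmd=(0,0,0) → follower holds at (1.000, -2.000, -16.000°)
step 1: Δleader=(-15.000, 15.000, -38.000°), engaged; cmd=(-15.500, 5.750, -59.000°) → follower=(-14.500, 3.750, -75.000°)
step 2: Δleader=(-17.000, 21.000, 9.000°), disengaged; cmd=(0,0,0) → follower holds at (-14.500, 3.750, -75.000°)
step 3: Δleader=(-23.000, 5.000, 40.000°), engaged; cmd=(-23.500, 3.250, 58.000°) → follower=(-38.000, 7.000, -17.000°)
step 4: Δleader=(10.000, 4.000, 8.000°), engaged; cmd=(9.500, 3.000, 10.000°) → follower=(-28.500, 10.000, -7.000°)
step 5: Δleader=(3.000, -5.000, -28.000°), engaged; cmd=(2.500, 0.750, -44.000°) → follower=(-26.000, 10.750, -51.000°)
step 6: Δleader=(-7.000, 6.000, 16.000°), engaged; cmd=(-7.500, 3.500, 22.000°) → follower=(-33.500, 14.250, -29.000°)
step 7: Δleader=(-9.000, -21.000, -32.000°), engaged; cmd=(-9.500, -3.250, -50.000°) → follower=(-43.000, 11.000, -79.000°)

1.000 -2.000 -16.000
-14.500 3.750 -75.000
-14.500 3.750 -75.000
-38.000 7.000 -17.000
-28.500 10.000 -7.000
-26.000 10.750 -51.000
-33.500 14.250 -29.000
-43.000 11.000 -79.000


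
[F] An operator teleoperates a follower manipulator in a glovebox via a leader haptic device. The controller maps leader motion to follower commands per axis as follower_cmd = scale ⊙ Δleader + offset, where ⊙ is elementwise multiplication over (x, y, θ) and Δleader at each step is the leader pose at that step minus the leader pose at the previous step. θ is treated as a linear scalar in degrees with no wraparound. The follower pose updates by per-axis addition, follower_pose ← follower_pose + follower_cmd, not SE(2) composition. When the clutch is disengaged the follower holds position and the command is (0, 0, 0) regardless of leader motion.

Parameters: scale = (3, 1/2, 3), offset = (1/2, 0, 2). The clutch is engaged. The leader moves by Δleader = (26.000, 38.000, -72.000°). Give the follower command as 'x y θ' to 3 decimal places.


78.500 19.000 -214.000

axis x: 3·26.000 + 1/2 = 78.500
axis y: 1/2·38.000 + 0 = 19.000
axis θ: 3·-72.000 + 2 = -214.000


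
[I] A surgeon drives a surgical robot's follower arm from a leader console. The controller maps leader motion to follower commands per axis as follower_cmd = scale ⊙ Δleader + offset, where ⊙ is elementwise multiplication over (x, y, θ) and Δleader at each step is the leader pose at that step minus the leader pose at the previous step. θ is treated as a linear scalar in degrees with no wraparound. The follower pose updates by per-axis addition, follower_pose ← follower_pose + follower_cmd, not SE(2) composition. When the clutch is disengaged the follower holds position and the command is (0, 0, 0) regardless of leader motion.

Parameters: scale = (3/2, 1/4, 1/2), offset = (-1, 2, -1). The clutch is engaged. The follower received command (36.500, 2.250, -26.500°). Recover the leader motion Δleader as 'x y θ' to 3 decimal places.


axis x: (36.500 − -1) / (3/2) = 25.000
axis y: (2.250 − 2) / (1/4) = 1.000
axis θ: (-26.500 − -1) / (1/2) = -51.000

25.000 1.000 -51.000


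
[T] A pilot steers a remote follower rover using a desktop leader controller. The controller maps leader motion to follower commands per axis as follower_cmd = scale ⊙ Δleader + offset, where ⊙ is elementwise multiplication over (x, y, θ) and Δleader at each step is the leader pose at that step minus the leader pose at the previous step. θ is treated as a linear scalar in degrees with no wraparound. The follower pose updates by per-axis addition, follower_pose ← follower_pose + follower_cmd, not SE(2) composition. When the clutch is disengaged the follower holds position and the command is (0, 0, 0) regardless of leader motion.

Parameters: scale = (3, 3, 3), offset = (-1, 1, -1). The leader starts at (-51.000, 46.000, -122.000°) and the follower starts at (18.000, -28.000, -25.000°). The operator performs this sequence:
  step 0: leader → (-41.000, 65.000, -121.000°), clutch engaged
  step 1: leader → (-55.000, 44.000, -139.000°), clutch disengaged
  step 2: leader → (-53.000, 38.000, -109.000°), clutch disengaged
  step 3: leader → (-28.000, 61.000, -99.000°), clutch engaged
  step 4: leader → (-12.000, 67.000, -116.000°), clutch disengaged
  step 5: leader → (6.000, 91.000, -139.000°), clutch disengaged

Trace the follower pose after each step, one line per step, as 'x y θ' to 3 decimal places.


step 0: Δleader=(10.000, 19.000, 1.000°), engaged; cmd=(29.000, 58.000, 2.000°) → follower=(47.000, 30.000, -23.000°)
step 1: Δleader=(-14.000, -21.000, -18.000°), disengaged; cmd=(0,0,0) → follower holds at (47.000, 30.000, -23.000°)
step 2: Δleader=(2.000, -6.000, 30.000°), disengaged; cmd=(0,0,0) → follower holds at (47.000, 30.000, -23.000°)
step 3: Δleader=(25.000, 23.000, 10.000°), engaged; cmd=(74.000, 70.000, 29.000°) → follower=(121.000, 100.000, 6.000°)
step 4: Δleader=(16.000, 6.000, -17.000°), disengaged; cmd=(0,0,0) → follower holds at (121.000, 100.000, 6.000°)
step 5: Δleader=(18.000, 24.000, -23.000°), disengaged; cmd=(0,0,0) → follower holds at (121.000, 100.000, 6.000°)

47.000 30.000 -23.000
47.000 30.000 -23.000
47.000 30.000 -23.000
121.000 100.000 6.000
121.000 100.000 6.000
121.000 100.000 6.000


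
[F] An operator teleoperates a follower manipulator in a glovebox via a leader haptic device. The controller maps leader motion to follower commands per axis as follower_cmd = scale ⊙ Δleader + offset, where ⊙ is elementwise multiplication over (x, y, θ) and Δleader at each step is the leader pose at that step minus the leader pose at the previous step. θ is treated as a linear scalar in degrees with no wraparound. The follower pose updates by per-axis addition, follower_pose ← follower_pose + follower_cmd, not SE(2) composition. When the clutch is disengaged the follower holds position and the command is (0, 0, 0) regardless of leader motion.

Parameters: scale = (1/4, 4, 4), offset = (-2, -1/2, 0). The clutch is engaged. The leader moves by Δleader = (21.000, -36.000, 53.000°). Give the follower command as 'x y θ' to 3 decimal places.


3.250 -144.500 212.000

axis x: 1/4·21.000 + -2 = 3.250
axis y: 4·-36.000 + -1/2 = -144.500
axis θ: 4·53.000 + 0 = 212.000


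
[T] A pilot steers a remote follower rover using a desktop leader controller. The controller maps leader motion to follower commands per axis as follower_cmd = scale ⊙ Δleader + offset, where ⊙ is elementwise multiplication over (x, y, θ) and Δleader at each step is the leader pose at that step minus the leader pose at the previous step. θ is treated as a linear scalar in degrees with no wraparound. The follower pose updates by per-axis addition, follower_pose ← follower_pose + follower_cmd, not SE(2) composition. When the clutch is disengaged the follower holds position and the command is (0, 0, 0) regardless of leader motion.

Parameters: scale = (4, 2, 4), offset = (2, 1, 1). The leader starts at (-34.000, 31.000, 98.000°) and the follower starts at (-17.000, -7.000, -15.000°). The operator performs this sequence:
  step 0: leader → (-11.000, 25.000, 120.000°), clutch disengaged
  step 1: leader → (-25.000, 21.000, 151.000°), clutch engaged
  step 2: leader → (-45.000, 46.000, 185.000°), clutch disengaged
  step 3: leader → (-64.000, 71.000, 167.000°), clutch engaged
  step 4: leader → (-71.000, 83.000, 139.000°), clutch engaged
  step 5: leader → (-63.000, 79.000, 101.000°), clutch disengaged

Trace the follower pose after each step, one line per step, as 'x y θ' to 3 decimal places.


-17.000 -7.000 -15.000
-71.000 -14.000 110.000
-71.000 -14.000 110.000
-145.000 37.000 39.000
-171.000 62.000 -72.000
-171.000 62.000 -72.000

step 0: Δleader=(23.000, -6.000, 22.000°), disengaged; cmd=(0,0,0) → follower holds at (-17.000, -7.000, -15.000°)
step 1: Δleader=(-14.000, -4.000, 31.000°), engaged; cmd=(-54.000, -7.000, 125.000°) → follower=(-71.000, -14.000, 110.000°)
step 2: Δleader=(-20.000, 25.000, 34.000°), disengaged; cmd=(0,0,0) → follower holds at (-71.000, -14.000, 110.000°)
step 3: Δleader=(-19.000, 25.000, -18.000°), engaged; cmd=(-74.000, 51.000, -71.000°) → follower=(-145.000, 37.000, 39.000°)
step 4: Δleader=(-7.000, 12.000, -28.000°), engaged; cmd=(-26.000, 25.000, -111.000°) → follower=(-171.000, 62.000, -72.000°)
step 5: Δleader=(8.000, -4.000, -38.000°), disengaged; cmd=(0,0,0) → follower holds at (-171.000, 62.000, -72.000°)


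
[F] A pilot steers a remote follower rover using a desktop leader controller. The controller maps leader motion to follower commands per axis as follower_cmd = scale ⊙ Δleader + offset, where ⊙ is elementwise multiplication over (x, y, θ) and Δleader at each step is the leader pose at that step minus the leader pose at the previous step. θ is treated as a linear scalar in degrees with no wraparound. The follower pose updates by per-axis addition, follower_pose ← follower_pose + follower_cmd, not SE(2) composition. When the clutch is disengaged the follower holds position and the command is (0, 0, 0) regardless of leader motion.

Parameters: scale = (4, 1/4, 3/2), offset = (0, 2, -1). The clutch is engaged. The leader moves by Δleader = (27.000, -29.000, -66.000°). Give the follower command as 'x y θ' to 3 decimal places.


axis x: 4·27.000 + 0 = 108.000
axis y: 1/4·-29.000 + 2 = -5.250
axis θ: 3/2·-66.000 + -1 = -100.000

108.000 -5.250 -100.000


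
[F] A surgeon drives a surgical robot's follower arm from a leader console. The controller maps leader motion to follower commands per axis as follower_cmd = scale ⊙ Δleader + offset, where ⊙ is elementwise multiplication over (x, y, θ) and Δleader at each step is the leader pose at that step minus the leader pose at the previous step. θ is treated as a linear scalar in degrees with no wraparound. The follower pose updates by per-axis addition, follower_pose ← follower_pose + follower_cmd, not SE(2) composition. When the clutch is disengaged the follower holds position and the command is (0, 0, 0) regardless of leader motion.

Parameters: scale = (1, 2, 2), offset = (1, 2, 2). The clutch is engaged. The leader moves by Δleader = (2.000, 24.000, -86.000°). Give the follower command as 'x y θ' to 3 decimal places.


3.000 50.000 -170.000

axis x: 1·2.000 + 1 = 3.000
axis y: 2·24.000 + 2 = 50.000
axis θ: 2·-86.000 + 2 = -170.000


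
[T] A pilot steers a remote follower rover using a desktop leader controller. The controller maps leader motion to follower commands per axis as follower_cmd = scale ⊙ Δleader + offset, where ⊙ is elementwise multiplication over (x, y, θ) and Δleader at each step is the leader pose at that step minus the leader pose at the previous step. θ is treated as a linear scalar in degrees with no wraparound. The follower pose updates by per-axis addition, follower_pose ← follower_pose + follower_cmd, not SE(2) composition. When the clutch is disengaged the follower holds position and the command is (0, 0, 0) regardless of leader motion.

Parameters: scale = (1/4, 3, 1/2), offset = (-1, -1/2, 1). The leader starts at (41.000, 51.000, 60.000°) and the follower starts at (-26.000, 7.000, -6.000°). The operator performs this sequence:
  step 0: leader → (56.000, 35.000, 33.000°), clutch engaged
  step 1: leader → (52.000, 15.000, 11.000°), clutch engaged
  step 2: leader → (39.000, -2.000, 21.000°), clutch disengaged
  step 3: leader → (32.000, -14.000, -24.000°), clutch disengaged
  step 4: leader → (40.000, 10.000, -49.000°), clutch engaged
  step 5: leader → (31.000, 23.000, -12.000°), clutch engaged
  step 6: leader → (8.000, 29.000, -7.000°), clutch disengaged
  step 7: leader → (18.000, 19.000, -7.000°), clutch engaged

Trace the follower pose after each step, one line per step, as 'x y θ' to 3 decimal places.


step 0: Δleader=(15.000, -16.000, -27.000°), engaged; cmd=(2.750, -48.500, -12.500°) → follower=(-23.250, -41.500, -18.500°)
step 1: Δleader=(-4.000, -20.000, -22.000°), engaged; cmd=(-2.000, -60.500, -10.000°) → follower=(-25.250, -102.000, -28.500°)
step 2: Δleader=(-13.000, -17.000, 10.000°), disengaged; cmd=(0,0,0) → follower holds at (-25.250, -102.000, -28.500°)
step 3: Δleader=(-7.000, -12.000, -45.000°), disengaged; cmd=(0,0,0) → follower holds at (-25.250, -102.000, -28.500°)
step 4: Δleader=(8.000, 24.000, -25.000°), engaged; cmd=(1.000, 71.500, -11.500°) → follower=(-24.250, -30.500, -40.000°)
step 5: Δleader=(-9.000, 13.000, 37.000°), engaged; cmd=(-3.250, 38.500, 19.500°) → follower=(-27.500, 8.000, -20.500°)
step 6: Δleader=(-23.000, 6.000, 5.000°), disengaged; cmd=(0,0,0) → follower holds at (-27.500, 8.000, -20.500°)
step 7: Δleader=(10.000, -10.000, 0.000°), engaged; cmd=(1.500, -30.500, 1.000°) → follower=(-26.000, -22.500, -19.500°)

-23.250 -41.500 -18.500
-25.250 -102.000 -28.500
-25.250 -102.000 -28.500
-25.250 -102.000 -28.500
-24.250 -30.500 -40.000
-27.500 8.000 -20.500
-27.500 8.000 -20.500
-26.000 -22.500 -19.500


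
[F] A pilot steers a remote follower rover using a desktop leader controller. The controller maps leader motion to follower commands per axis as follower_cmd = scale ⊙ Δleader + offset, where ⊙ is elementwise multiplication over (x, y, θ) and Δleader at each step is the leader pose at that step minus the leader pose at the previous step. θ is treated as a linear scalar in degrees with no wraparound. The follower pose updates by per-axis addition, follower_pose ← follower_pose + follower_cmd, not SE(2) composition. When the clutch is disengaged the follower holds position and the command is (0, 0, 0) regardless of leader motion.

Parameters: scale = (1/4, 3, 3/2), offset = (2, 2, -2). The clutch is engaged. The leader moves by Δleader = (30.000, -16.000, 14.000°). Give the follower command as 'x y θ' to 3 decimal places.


9.500 -46.000 19.000

axis x: 1/4·30.000 + 2 = 9.500
axis y: 3·-16.000 + 2 = -46.000
axis θ: 3/2·14.000 + -2 = 19.000


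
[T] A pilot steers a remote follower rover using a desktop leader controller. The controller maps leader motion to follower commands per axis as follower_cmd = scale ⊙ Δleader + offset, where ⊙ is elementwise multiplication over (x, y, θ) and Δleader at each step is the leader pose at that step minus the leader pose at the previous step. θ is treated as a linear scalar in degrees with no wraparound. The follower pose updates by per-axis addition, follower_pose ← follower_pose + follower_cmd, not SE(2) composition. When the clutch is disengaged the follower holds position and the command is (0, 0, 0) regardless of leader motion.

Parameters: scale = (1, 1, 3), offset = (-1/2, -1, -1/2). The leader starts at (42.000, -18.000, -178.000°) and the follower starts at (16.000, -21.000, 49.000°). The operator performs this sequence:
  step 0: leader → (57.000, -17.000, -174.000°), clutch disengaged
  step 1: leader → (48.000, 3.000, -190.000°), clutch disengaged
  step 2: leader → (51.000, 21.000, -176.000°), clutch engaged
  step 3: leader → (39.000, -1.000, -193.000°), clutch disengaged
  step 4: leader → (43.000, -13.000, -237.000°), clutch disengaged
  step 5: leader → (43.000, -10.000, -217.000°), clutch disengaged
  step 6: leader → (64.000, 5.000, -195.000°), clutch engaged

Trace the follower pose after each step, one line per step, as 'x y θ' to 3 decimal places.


step 0: Δleader=(15.000, 1.000, 4.000°), disengaged; cmd=(0,0,0) → follower holds at (16.000, -21.000, 49.000°)
step 1: Δleader=(-9.000, 20.000, -16.000°), disengaged; cmd=(0,0,0) → follower holds at (16.000, -21.000, 49.000°)
step 2: Δleader=(3.000, 18.000, 14.000°), engaged; cmd=(2.500, 17.000, 41.500°) → follower=(18.500, -4.000, 90.500°)
step 3: Δleader=(-12.000, -22.000, -17.000°), disengaged; cmd=(0,0,0) → follower holds at (18.500, -4.000, 90.500°)
step 4: Δleader=(4.000, -12.000, -44.000°), disengaged; cmd=(0,0,0) → follower holds at (18.500, -4.000, 90.500°)
step 5: Δleader=(0.000, 3.000, 20.000°), disengaged; cmd=(0,0,0) → follower holds at (18.500, -4.000, 90.500°)
step 6: Δleader=(21.000, 15.000, 22.000°), engaged; cmd=(20.500, 14.000, 65.500°) → follower=(39.000, 10.000, 156.000°)

16.000 -21.000 49.000
16.000 -21.000 49.000
18.500 -4.000 90.500
18.500 -4.000 90.500
18.500 -4.000 90.500
18.500 -4.000 90.500
39.000 10.000 156.000


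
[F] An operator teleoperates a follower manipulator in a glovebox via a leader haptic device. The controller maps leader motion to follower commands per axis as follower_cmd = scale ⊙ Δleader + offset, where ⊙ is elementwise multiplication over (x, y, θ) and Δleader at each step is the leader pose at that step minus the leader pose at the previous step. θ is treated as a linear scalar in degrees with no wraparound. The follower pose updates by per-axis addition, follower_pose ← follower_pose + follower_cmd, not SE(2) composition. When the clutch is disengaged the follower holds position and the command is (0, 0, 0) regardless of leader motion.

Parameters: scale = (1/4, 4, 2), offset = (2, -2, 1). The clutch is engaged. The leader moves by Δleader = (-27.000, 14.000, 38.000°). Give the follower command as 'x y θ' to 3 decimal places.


axis x: 1/4·-27.000 + 2 = -4.750
axis y: 4·14.000 + -2 = 54.000
axis θ: 2·38.000 + 1 = 77.000

-4.750 54.000 77.000


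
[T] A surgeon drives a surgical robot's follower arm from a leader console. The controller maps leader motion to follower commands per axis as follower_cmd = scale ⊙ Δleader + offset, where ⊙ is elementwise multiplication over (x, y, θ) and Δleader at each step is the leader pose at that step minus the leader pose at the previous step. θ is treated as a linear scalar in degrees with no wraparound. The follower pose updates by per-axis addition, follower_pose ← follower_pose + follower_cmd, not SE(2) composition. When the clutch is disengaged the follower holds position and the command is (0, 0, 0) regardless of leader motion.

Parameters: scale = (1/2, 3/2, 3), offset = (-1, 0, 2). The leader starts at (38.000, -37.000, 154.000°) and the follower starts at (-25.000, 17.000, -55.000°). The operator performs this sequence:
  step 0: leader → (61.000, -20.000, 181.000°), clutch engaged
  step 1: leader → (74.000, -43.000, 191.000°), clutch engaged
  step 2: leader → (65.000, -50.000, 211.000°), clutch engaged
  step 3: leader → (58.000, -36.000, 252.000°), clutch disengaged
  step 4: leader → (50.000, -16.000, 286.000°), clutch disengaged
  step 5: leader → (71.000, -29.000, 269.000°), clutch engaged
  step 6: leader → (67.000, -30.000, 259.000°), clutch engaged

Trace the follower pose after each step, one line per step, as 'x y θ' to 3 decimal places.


-14.500 42.500 28.000
-9.000 8.000 60.000
-14.500 -2.500 122.000
-14.500 -2.500 122.000
-14.500 -2.500 122.000
-5.000 -22.000 73.000
-8.000 -23.500 45.000

step 0: Δleader=(23.000, 17.000, 27.000°), engaged; cmd=(10.500, 25.500, 83.000°) → follower=(-14.500, 42.500, 28.000°)
step 1: Δleader=(13.000, -23.000, 10.000°), engaged; cmd=(5.500, -34.500, 32.000°) → follower=(-9.000, 8.000, 60.000°)
step 2: Δleader=(-9.000, -7.000, 20.000°), engaged; cmd=(-5.500, -10.500, 62.000°) → follower=(-14.500, -2.500, 122.000°)
step 3: Δleader=(-7.000, 14.000, 41.000°), disengaged; cmd=(0,0,0) → follower holds at (-14.500, -2.500, 122.000°)
step 4: Δleader=(-8.000, 20.000, 34.000°), disengaged; cmd=(0,0,0) → follower holds at (-14.500, -2.500, 122.000°)
step 5: Δleader=(21.000, -13.000, -17.000°), engaged; cmd=(9.500, -19.500, -49.000°) → follower=(-5.000, -22.000, 73.000°)
step 6: Δleader=(-4.000, -1.000, -10.000°), engaged; cmd=(-3.000, -1.500, -28.000°) → follower=(-8.000, -23.500, 45.000°)


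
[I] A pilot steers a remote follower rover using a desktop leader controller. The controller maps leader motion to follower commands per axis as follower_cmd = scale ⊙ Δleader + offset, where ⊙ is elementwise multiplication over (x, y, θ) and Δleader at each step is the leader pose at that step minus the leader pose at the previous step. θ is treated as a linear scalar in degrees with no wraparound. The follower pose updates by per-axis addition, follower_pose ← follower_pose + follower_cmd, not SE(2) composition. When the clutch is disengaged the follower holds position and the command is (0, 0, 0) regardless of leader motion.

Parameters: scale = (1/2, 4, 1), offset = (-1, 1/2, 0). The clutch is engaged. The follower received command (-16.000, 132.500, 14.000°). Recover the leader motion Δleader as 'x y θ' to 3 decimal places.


-30.000 33.000 14.000

axis x: (-16.000 − -1) / (1/2) = -30.000
axis y: (132.500 − 1/2) / (4) = 33.000
axis θ: (14.000 − 0) / (1) = 14.000


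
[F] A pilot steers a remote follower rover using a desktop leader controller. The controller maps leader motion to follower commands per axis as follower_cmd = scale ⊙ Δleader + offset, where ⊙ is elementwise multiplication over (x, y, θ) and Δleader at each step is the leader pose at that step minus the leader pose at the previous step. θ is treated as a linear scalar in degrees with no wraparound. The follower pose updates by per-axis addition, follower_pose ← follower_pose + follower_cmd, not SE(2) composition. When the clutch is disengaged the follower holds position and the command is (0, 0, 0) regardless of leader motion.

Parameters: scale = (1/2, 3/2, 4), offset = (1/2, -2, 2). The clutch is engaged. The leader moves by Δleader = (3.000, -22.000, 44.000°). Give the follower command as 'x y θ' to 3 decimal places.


2.000 -35.000 178.000

axis x: 1/2·3.000 + 1/2 = 2.000
axis y: 3/2·-22.000 + -2 = -35.000
axis θ: 4·44.000 + 2 = 178.000


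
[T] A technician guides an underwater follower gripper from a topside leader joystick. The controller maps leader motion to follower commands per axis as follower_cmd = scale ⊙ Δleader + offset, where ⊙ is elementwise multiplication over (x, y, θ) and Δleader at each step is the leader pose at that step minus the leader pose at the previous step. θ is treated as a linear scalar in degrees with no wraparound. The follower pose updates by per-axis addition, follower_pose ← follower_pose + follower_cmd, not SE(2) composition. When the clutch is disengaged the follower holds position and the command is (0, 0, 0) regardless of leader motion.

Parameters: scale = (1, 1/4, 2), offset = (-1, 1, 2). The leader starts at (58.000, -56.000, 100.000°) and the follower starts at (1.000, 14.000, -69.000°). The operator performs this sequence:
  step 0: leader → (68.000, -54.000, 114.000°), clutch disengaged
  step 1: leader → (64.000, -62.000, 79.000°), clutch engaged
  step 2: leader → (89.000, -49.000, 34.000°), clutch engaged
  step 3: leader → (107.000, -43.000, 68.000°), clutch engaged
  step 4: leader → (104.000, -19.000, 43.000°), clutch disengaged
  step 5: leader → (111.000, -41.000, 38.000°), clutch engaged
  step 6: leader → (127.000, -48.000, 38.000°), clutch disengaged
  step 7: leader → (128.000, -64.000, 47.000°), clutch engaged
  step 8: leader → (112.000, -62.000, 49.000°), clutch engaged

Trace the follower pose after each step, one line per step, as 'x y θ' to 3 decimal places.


1.000 14.000 -69.000
-4.000 13.000 -137.000
20.000 17.250 -225.000
37.000 19.750 -155.000
37.000 19.750 -155.000
43.000 15.250 -163.000
43.000 15.250 -163.000
43.000 12.250 -143.000
26.000 13.750 -137.000

step 0: Δleader=(10.000, 2.000, 14.000°), disengaged; cmd=(0,0,0) → follower holds at (1.000, 14.000, -69.000°)
step 1: Δleader=(-4.000, -8.000, -35.000°), engaged; cmd=(-5.000, -1.000, -68.000°) → follower=(-4.000, 13.000, -137.000°)
step 2: Δleader=(25.000, 13.000, -45.000°), engaged; cmd=(24.000, 4.250, -88.000°) → follower=(20.000, 17.250, -225.000°)
step 3: Δleader=(18.000, 6.000, 34.000°), engaged; cmd=(17.000, 2.500, 70.000°) → follower=(37.000, 19.750, -155.000°)
step 4: Δleader=(-3.000, 24.000, -25.000°), disengaged; cmd=(0,0,0) → follower holds at (37.000, 19.750, -155.000°)
step 5: Δleader=(7.000, -22.000, -5.000°), engaged; cmd=(6.000, -4.500, -8.000°) → follower=(43.000, 15.250, -163.000°)
step 6: Δleader=(16.000, -7.000, 0.000°), disengaged; cmd=(0,0,0) → follower holds at (43.000, 15.250, -163.000°)
step 7: Δleader=(1.000, -16.000, 9.000°), engaged; cmd=(0.000, -3.000, 20.000°) → follower=(43.000, 12.250, -143.000°)
step 8: Δleader=(-16.000, 2.000, 2.000°), engaged; cmd=(-17.000, 1.500, 6.000°) → follower=(26.000, 13.750, -137.000°)


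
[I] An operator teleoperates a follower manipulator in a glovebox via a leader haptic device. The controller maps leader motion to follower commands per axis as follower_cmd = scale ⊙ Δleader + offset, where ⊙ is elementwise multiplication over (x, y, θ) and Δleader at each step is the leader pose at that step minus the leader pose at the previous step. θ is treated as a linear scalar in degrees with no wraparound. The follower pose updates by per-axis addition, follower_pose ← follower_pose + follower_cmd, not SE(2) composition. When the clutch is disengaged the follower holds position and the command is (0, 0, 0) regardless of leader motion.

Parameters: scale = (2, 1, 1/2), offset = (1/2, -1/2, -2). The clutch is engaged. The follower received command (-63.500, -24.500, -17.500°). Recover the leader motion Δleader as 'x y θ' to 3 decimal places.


axis x: (-63.500 − 1/2) / (2) = -32.000
axis y: (-24.500 − -1/2) / (1) = -24.000
axis θ: (-17.500 − -2) / (1/2) = -31.000

-32.000 -24.000 -31.000


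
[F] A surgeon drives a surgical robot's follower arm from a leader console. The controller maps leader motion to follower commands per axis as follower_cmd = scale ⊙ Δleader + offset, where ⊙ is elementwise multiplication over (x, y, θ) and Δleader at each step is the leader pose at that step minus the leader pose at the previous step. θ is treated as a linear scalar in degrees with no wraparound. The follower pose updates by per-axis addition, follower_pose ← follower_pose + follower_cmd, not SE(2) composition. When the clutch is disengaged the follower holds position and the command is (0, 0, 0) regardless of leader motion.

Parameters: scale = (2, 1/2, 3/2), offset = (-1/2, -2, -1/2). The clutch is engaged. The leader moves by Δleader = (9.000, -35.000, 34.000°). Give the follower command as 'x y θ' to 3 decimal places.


axis x: 2·9.000 + -1/2 = 17.500
axis y: 1/2·-35.000 + -2 = -19.500
axis θ: 3/2·34.000 + -1/2 = 50.500

17.500 -19.500 50.500


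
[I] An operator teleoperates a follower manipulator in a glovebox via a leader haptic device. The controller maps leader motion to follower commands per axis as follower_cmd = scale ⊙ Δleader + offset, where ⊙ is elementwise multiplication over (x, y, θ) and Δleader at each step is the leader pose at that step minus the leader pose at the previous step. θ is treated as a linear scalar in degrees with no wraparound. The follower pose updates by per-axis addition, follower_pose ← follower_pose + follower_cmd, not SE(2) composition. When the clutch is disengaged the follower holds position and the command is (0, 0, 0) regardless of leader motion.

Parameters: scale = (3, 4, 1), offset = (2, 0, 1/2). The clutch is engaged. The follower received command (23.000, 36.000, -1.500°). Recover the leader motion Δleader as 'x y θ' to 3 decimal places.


7.000 9.000 -2.000

axis x: (23.000 − 2) / (3) = 7.000
axis y: (36.000 − 0) / (4) = 9.000
axis θ: (-1.500 − 1/2) / (1) = -2.000


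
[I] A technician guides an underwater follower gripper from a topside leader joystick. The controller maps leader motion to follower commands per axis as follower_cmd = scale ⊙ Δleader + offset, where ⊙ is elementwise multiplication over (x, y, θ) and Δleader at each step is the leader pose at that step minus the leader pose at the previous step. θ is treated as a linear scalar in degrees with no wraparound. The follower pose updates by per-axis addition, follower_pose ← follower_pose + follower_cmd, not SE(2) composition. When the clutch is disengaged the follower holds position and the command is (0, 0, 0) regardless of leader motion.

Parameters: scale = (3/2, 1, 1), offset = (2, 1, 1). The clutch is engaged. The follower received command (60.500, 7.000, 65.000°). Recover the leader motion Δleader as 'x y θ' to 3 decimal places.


axis x: (60.500 − 2) / (3/2) = 39.000
axis y: (7.000 − 1) / (1) = 6.000
axis θ: (65.000 − 1) / (1) = 64.000

39.000 6.000 64.000


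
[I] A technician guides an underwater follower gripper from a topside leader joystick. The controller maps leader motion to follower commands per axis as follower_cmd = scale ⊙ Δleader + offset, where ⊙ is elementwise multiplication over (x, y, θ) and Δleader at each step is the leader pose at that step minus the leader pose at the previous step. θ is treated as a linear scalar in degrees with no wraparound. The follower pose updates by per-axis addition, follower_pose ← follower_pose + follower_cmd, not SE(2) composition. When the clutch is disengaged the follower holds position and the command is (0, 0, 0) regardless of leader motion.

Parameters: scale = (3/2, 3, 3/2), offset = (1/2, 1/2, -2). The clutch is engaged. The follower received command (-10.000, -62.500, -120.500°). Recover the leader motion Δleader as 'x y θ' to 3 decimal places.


axis x: (-10.000 − 1/2) / (3/2) = -7.000
axis y: (-62.500 − 1/2) / (3) = -21.000
axis θ: (-120.500 − -2) / (3/2) = -79.000

-7.000 -21.000 -79.000


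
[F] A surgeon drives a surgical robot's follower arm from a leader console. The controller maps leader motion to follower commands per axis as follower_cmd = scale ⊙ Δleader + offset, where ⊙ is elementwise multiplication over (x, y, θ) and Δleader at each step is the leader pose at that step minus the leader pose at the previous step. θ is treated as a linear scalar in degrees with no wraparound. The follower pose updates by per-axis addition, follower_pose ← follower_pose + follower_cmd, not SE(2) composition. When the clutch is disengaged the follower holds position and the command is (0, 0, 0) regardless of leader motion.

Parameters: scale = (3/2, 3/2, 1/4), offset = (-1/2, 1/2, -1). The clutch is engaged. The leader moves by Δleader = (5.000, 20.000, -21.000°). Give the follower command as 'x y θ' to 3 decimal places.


7.000 30.500 -6.250

axis x: 3/2·5.000 + -1/2 = 7.000
axis y: 3/2·20.000 + 1/2 = 30.500
axis θ: 1/4·-21.000 + -1 = -6.250


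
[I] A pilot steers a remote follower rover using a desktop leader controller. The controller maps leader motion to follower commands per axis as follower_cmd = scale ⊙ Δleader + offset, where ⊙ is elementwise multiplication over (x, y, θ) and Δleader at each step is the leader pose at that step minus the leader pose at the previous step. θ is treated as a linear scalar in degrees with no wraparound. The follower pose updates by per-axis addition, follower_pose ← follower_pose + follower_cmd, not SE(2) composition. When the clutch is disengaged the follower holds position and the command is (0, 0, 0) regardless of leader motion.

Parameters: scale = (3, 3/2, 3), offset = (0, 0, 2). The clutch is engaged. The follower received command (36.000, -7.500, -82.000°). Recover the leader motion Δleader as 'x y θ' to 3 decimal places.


12.000 -5.000 -28.000

axis x: (36.000 − 0) / (3) = 12.000
axis y: (-7.500 − 0) / (3/2) = -5.000
axis θ: (-82.000 − 2) / (3) = -28.000


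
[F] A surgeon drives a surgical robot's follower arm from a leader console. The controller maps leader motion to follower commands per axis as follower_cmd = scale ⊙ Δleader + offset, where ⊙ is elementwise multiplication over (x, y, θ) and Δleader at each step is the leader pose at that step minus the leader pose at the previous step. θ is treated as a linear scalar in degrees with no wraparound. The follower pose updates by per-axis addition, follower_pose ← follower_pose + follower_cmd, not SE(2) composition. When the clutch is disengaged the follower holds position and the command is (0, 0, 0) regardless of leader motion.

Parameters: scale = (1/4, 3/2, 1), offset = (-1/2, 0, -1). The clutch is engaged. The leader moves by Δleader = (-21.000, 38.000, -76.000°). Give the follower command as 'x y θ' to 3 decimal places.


axis x: 1/4·-21.000 + -1/2 = -5.750
axis y: 3/2·38.000 + 0 = 57.000
axis θ: 1·-76.000 + -1 = -77.000

-5.750 57.000 -77.000
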